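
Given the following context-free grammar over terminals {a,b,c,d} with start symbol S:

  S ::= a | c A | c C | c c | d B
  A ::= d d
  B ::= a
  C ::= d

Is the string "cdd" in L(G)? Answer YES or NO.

CNF form of G:
  S -> T0 B | T1 A | T1 C | T1 T1 | a
  A -> T0 T0
  B -> a
  C -> d
  T0 -> d
  T1 -> c

Fill CYK table bottom-up:
  [0..0]={T1}  "c"  orig:{}
  [1..1]={C,T0}  "d"  orig:{C}
  [2..2]={C,T0}  "d"  orig:{C}
  [0..1]={S}  "cd"
  [1..2]={A}  "dd"
  [0..2]={S}  "cdd"

S ∈ T[0,2] ⇒ YES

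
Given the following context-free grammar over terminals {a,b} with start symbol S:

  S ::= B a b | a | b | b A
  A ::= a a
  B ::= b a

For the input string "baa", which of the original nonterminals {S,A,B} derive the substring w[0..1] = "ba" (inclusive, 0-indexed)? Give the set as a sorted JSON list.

Convert to CNF:
  S -> B X2 | T1 A | a | b
  A -> T0 T0
  B -> T1 T0
  T0 -> a
  T1 -> b
  X2 -> T0 T1

Fill CYK table bottom-up — only the sub-triangle for w[0..1]:
  [0..0]={S,T1}  "b"  orig:{S}
  [1..1]={S,T0}  "a"  orig:{S}
  [0..1]={B}  "ba"

Original NTs in T[0,1] deriving "ba": ["B"]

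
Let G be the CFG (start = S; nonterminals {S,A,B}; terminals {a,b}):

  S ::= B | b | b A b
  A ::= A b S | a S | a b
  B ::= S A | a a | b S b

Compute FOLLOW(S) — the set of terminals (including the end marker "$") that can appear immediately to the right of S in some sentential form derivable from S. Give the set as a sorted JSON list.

FIRST sets, iterate to fixpoint:
round 1:
  A via A→a S: +{a}
  B via B→a a: +{a}
  B via B→b S b: +{b}
  S via S→B: +{a,b}
  FIRST[S]={a,b}  FIRST[A]={a}  FIRST[B]={a,b}
round 2: — fixpoint
  FIRST[S]={a,b}  FIRST[A]={a}  FIRST[B]={a,b}

FOLLOW iteration:
initialize: $ ∈ FOLLOW(S)
[1]
  A→A b S: FOLLOW(A) ⊇ FIRST(b) = {b}; new: +{b}
  A→A b S: FOLLOW(S) ⊇ FOLLOW(A) ⊇ {b}; new: +{b}
  B→S A: FOLLOW(S) ⊇ FIRST(A) = {a}; new: +{a}
  S→B: FOLLOW(B) ⊇ FOLLOW(S) ⊇ {$,a,b}; new: +{$,a,b}
  FOLLOW(S)={$,a,b}  FOLLOW(A)={b}  FOLLOW(B)={$,a,b}
[2]
  B→S A: FOLLOW(A) ⊇ FOLLOW(B) ⊇ {$,a,b}; new: +{$,a}
  FOLLOW(S)={$,a,b}  FOLLOW(A)={$,a,b}  FOLLOW(B)={$,a,b}
[3] done
  FOLLOW(S)={$,a,b}  FOLLOW(A)={$,a,b}  FOLLOW(B)={$,a,b}

FOLLOW(S) = ["$", "a", "b"]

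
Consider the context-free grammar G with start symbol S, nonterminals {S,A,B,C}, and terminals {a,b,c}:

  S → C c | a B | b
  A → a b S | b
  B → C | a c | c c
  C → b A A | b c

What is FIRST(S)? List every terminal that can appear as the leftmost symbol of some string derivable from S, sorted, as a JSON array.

Compute FIRST by fixpoint:
[1]
  A via A→a b S: +{a}
  A via A→b: +{b}
  B via B→a c: +{a}
  B via B→c c: +{c}
  C via C→b A A: +{b}
  S via S→C c: +{b}
  S via S→a B: +{a}
  S: {a,b}  A: {a,b}  B: {a,c}  C: {b}
[2]
  B via B→C: +{b}
  S: {a,b}  A: {a,b}  B: {a,b,c}  C: {b}
[3] done
  S: {a,b}  A: {a,b}  B: {a,b,c}  C: {b}

FIRST(S) = ["a", "b"]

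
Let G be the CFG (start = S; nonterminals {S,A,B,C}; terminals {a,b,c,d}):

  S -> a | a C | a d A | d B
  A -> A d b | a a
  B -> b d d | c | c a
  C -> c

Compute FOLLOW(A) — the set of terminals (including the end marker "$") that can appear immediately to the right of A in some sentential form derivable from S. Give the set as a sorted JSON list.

FIRST iteration:
[1]
  A via A→a a: +{a}
  B via B→b d d: +{b}
  B via B→c: +{c}
  C via C→c: +{c}
  S via S→a: +{a}
  S via S→d B: +{d}
  S: {a,d}  A: {a}  B: {b,c}  C: {c}
[2] — fixpoint
  S: {a,d}  A: {a}  B: {b,c}  C: {c}

FOLLOW sets:
initialize: $ ∈ FOLLOW(S)
pass 1:
  A→A d b: FOLLOW(A) ⊇ FIRST(d) = {d}; new: +{d}
  S→a C: FOLLOW(C) ⊇ FOLLOW(S) ⊇ {$}; new: +{$}
  S→a d A: FOLLOW(A) ⊇ FOLLOW(S) ⊇ {$}; new: +{$}
  S→d B: FOLLOW(B) ⊇ FOLLOW(S) ⊇ {$}; new: +{$}
  FOLLOW[S]={$}  FOLLOW[A]={$,d}  FOLLOW[B]={$}  FOLLOW[C]={$}
pass 2: (no change)
  FOLLOW[S]={$}  FOLLOW[A]={$,d}  FOLLOW[B]={$}  FOLLOW[C]={$}

FOLLOW(A) = ["$", "d"]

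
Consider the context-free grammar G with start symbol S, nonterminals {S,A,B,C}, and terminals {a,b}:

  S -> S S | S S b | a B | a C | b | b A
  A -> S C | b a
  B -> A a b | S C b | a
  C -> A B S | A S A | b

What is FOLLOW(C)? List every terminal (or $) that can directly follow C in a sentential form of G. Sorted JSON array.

Compute FIRST by fixpoint:
iter 1:
  A via A→b a: +{b}
  B via B→A a b: +{b}
  B via B→a: +{a}
  C via C→A B S: +{b}
  S via S→a B: +{a}
  S via S→b: +{b}
  S: {a,b}  A: {b}  B: {a,b}  C: {b}
iter 2:
  A via A→S C: +{a}
  C via C→A B S: +{a}
  S: {a,b}  A: {a,b}  B: {a,b}  C: {a,b}
iter 3: done
  S: {a,b}  A: {a,b}  B: {a,b}  C: {a,b}

FOLLOW sets:
seed FOLLOW(S) with $
pass 1:
  A→S C: FOLLOW(S) ⊇ FIRST(C) = {a,b}; new: +{a,b}
  B→A a b: FOLLOW(A) ⊇ FIRST(a) = {a}; new: +{a}
  B→S C b: FOLLOW(C) ⊇ FIRST(b) = {b}; new: +{b}
  C→A B S: FOLLOW(A) ⊇ FIRST(B) = {a,b}; new: +{b}
  C→A B S: FOLLOW(B) ⊇ FIRST(S) = {a,b}; new: +{a,b}
  S→a B: FOLLOW(B) ⊇ FOLLOW(S) ⊇ {$,a,b}; new: +{$}
  S→a C: FOLLOW(C) ⊇ FOLLOW(S) ⊇ {$,a,b}; new: +{$,a}
  S→b A: FOLLOW(A) ⊇ FOLLOW(S) ⊇ {$,a,b}; new: +{$}
  FOLLOW[S]={$,a,b}  FOLLOW[A]={$,a,b}  FOLLOW[B]={$,a,b}  FOLLOW[C]={$,a,b}
pass 2: done
  FOLLOW[S]={$,a,b}  FOLLOW[A]={$,a,b}  FOLLOW[B]={$,a,b}  FOLLOW[C]={$,a,b}

FOLLOW(C) = ["$", "a", "b"]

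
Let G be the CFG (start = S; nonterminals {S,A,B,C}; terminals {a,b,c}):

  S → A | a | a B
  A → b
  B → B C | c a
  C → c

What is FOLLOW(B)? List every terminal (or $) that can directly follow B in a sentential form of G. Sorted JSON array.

Compute FIRST by fixpoint:
[1]
  A via A→b: +{b}
  B via B→c a: +{c}
  C via C→c: +{c}
  S via S→A: +{b}
  S via S→a: +{a}
  FIRST(S)={a,b}  FIRST(A)={b}  FIRST(B)={c}  FIRST(C)={c}
[2] (no change)
  FIRST(S)={a,b}  FIRST(A)={b}  FIRST(B)={c}  FIRST(C)={c}

Compute FOLLOW by fixpoint:
FOLLOW(S) := {$}
[1]
  B→B C: FOLLOW(B) ⊇ FIRST(C) = {c}; new: +{c}
  B→B C: FOLLOW(C) ⊇ FOLLOW(B) ⊇ {c}; new: +{c}
  S→A: FOLLOW(A) ⊇ FOLLOW(S) ⊇ {$}; new: +{$}
  S→a B: FOLLOW(B) ⊇ FOLLOW(S) ⊇ {$}; new: +{$}
  FOLLOW(S)={$}  FOLLOW(A)={$}  FOLLOW(B)={$,c}  FOLLOW(C)={c}
[2]
  B→B C: FOLLOW(C) ⊇ FOLLOW(B) ⊇ {$,c}; new: +{$}
  FOLLOW(S)={$}  FOLLOW(A)={$}  FOLLOW(B)={$,c}  FOLLOW(C)={$,c}
[3] (no change)
  FOLLOW(S)={$}  FOLLOW(A)={$}  FOLLOW(B)={$,c}  FOLLOW(C)={$,c}

FOLLOW(B) = ["$", "c"]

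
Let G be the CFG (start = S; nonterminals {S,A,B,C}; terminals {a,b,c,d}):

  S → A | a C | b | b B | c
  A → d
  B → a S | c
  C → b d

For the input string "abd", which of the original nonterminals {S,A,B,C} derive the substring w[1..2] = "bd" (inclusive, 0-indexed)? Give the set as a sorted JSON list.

Convert to CNF:
  S -> T0 C | T1 B | b | c | d
  A -> d
  B -> T0 S | c
  C -> T1 T2
  T0 -> a
  T1 -> b
  T2 -> d

Fill CYK table bottom-up (cells [i..j] with 1 ≤ i ≤ j ≤ 2 only):
  [1..1]={S,T1}  "b"  orig:{S}
  [2..2]={A,S,T2}  "d"  orig:{A,S}
  [1..2]={C}  "bd"

Original NTs in T[1,2] deriving "bd": ["C"]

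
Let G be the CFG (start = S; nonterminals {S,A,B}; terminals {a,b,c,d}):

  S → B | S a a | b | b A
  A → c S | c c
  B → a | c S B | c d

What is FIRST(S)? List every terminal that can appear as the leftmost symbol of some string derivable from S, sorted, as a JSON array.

FIRST sets, iterate to fixpoint:
[1]
  A via A→c S: +{c}
  B via B→a: +{a}
  B via B→c S B: +{c}
  S via S→B: +{a,c}
  S via S→b: +{b}
  S: {a,b,c}  A: {c}  B: {a,c}
[2] (no change)
  S: {a,b,c}  A: {c}  B: {a,c}

FIRST(S) = ["a", "b", "c"]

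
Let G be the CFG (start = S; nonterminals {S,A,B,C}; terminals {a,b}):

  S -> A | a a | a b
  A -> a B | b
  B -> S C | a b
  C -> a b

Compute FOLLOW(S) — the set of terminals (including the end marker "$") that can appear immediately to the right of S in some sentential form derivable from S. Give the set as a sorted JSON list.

FIRST iteration:
round 1:
  A via A→a B: +{a}
  A via A→b: +{b}
  B via B→a b: +{a}
  C via C→a b: +{a}
  S via S→A: +{a,b}
  FIRST(S)={a,b}  FIRST(A)={a,b}  FIRST(B)={a}  FIRST(C)={a}
round 2:
  B via B→S C: +{b}
  FIRST(S)={a,b}  FIRST(A)={a,b}  FIRST(B)={a,b}  FIRST(C)={a}
round 3: done
  FIRST(S)={a,b}  FIRST(A)={a,b}  FIRST(B)={a,b}  FIRST(C)={a}

FOLLOW iteration:
FOLLOW(S) := {$}
pass 1:
  B→S C: FOLLOW(S) ⊇ FIRST(C) = {a}; new: +{a}
  S→A: FOLLOW(A) ⊇ FOLLOW(S) ⊇ {$,a}; new: +{$,a}
  S: {$,a}  A: {$,a}  B: {}  C: {}
pass 2:
  A→a B: FOLLOW(B) ⊇ FOLLOW(A) ⊇ {$,a}; new: +{$,a}
  B→S C: FOLLOW(C) ⊇ FOLLOW(B) ⊇ {$,a}; new: +{$,a}
  S: {$,a}  A: {$,a}  B: {$,a}  C: {$,a}
pass 3: done
  S: {$,a}  A: {$,a}  B: {$,a}  C: {$,a}

FOLLOW(S) = ["$", "a"]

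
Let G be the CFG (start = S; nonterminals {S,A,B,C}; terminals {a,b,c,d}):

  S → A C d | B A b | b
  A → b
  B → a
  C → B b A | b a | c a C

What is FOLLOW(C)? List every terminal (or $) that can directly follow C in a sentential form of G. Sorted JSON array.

Compute FIRST by fixpoint:
pass 1:
  A via A→b: +{b}
  B via B→a: +{a}
  C via C→B b A: +{a}
  C via C→b a: +{b}
  C via C→c a C: +{c}
  S via S→A C d: +{b}
  S via S→B A b: +{a}
  FIRST(S)={a,b}  FIRST(A)={b}  FIRST(B)={a}  FIRST(C)={a,b,c}
pass 2: done
  FIRST(S)={a,b}  FIRST(A)={b}  FIRST(B)={a}  FIRST(C)={a,b,c}

FOLLOW iteration:
FOLLOW(S) := {$}
round 1:
  C→B b A: FOLLOW(B) ⊇ FIRST(b) = {b}; new: +{b}
  S→A C d: FOLLOW(A) ⊇ FIRST(C) = {a,b,c}; new: +{a,b,c}
  S→A C d: FOLLOW(C) ⊇ FIRST(d) = {d}; new: +{d}
  FOLLOW[S]={$}  FOLLOW[A]={a,b,c}  FOLLOW[B]={b}  FOLLOW[C]={d}
round 2:
  C→B b A: FOLLOW(A) ⊇ FOLLOW(C) ⊇ {d}; new: +{d}
  FOLLOW[S]={$}  FOLLOW[A]={a,b,c,d}  FOLLOW[B]={b}  FOLLOW[C]={d}
round 3: done
  FOLLOW[S]={$}  FOLLOW[A]={a,b,c,d}  FOLLOW[B]={b}  FOLLOW[C]={d}

FOLLOW(C) = ["d"]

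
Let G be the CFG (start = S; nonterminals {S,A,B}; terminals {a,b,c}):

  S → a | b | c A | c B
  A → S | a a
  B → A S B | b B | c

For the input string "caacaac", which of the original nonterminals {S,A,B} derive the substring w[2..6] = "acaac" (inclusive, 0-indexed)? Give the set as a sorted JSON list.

Convert to CNF:
  S -> T1 A | T1 B | a | b
  A -> T0 T0 | T1 A | T1 B | a | b
  B -> A X3 | T2 B | c
  T0 -> a
  T1 -> c
  T2 -> b
  X3 -> S B

CYK table (by increasing span), restricted to cells inside w[2..6]:
  T[2,2] 'a' = {A,S,T0}  orig:{A,S}
  T[3,3] 'c' = {B,T1}  orig:{B}
  T[4,4] 'a' = {A,S,T0}  orig:{A,S}
  T[5,5] 'a' = {A,S,T0}  orig:{A,S}
  T[6,6] 'c' = {B,T1}  orig:{B}
  T[2,3] 'ac' = {X3}  orig:{}
  T[3,4] 'ca' = {A,S}
  T[4,5] 'aa' = {A}
  T[5,6] 'ac' = {X3}  orig:{}
  T[2,4] 'aca' = ∅
  T[3,5] 'caa' = {A,S}
  T[4,6] 'aac' = {B}
  T[2,5] 'acaa' = ∅
  T[3,6] 'caac' = {A,B,S,X3}  orig:{A,B,S}
  T[2,6] 'acaac' = {B,X3}  orig:{B}

Original NTs in T[2,6] deriving "acaac": ["B"]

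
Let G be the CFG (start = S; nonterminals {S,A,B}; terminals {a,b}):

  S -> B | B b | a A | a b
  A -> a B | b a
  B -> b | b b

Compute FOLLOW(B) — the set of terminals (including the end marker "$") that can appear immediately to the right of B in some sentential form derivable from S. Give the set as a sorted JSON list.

Compute FIRST by fixpoint:
round 1:
  A via A→a B: +{a}
  A via A→b a: +{b}
  B via B→b: +{b}
  S via S→B: +{b}
  S via S→a A: +{a}
  FIRST(S)={a,b}  FIRST(A)={a,b}  FIRST(B)={b}
round 2: — fixpoint
  FIRST(S)={a,b}  FIRST(A)={a,b}  FIRST(B)={b}

FOLLOW sets:
FOLLOW(S) := {$}
round 1:
  S→B: FOLLOW(B) ⊇ FOLLOW(S) ⊇ {$}; new: +{$}
  S→B b: FOLLOW(B) ⊇ FIRST(b) = {b}; new: +{b}
  S→a A: FOLLOW(A) ⊇ FOLLOW(S) ⊇ {$}; new: +{$}
  FOLLOW[S]={$}  FOLLOW[A]={$}  FOLLOW[B]={$,b}
round 2: (no change)
  FOLLOW[S]={$}  FOLLOW[A]={$}  FOLLOW[B]={$,b}

FOLLOW(B) = ["$", "b"]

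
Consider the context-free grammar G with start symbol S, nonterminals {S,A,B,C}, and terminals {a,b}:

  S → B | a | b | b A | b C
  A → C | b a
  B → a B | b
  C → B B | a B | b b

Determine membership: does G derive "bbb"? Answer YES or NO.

CNF form of G:
  S -> T0 B | T1 A | T1 C | a | b
  A -> B B | T0 B | T1 T0 | T1 T1
  B -> T0 B | b
  C -> B B | T0 B | T1 T1
  T0 -> a
  T1 -> b

CYK table (by increasing span):
  cell(0,0) b: {B,S,T1}  orig:{B,S}
  cell(1,1) b: {B,S,T1}  orig:{B,S}
  cell(2,2) b: {B,S,T1}  orig:{B,S}
  cell(0,1) bb: {A,C}
  cell(1,2) bb: {A,C}
  cell(0,2) bbb: {S}

S ∈ T[0,2] ⇒ YES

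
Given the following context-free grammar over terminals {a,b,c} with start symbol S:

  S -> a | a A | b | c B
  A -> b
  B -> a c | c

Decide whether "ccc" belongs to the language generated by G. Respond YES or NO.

CNF form of G:
  S -> T0 A | T1 B | a | b
  A -> b
  B -> T0 T1 | c
  T0 -> a
  T1 -> c

CYK fill:
  T[0,0] 'c' = {B,T1}  orig:{B}
  T[1,1] 'c' = {B,T1}  orig:{B}
  T[2,2] 'c' = {B,T1}  orig:{B}
  T[0,1] 'cc' = {S}
  T[1,2] 'cc' = {S}
  T[0,2] 'ccc' = ∅

S ∉ T[0,2] ⇒ NO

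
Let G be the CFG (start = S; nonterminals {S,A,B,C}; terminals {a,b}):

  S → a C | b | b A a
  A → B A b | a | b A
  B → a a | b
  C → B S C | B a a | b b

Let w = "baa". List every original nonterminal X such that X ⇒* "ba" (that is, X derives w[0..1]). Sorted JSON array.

Convert to CNF:
  S -> T0 X5 | T1 C | b
  A -> B X2 | T0 A | a
  B -> T1 T1 | b
  C -> B X3 | B X4 | T0 T0
  T0 -> b
  T1 -> a
  X2 -> A T0
  X3 -> S C
  X4 -> T1 T1
  X5 -> A T1

Fill CYK table bottom-up, restricted to cells inside w[0..1]:
  cell(0,0) b: {B,S,T0}  orig:{B,S}
  cell(1,1) a: {A,T1}  orig:{A}
  cell(0,1) ba: {A}

Original NTs in T[0,1] deriving "ba": ["A"]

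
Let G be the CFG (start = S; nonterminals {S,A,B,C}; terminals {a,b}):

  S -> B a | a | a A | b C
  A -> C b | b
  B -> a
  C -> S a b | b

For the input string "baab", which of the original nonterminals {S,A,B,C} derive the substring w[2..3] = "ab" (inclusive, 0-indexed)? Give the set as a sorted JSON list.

CNF form of G:
  S -> B T1 | T0 C | T1 A | a
  A -> C T0 | b
  B -> a
  C -> S X2 | b
  T0 -> b
  T1 -> a
  X2 -> T1 T0

CYK table (by increasing span) (cells [i..j] with 2 ≤ i ≤ j ≤ 3 only):
  [2..2]={B,S,T1}  "a"  orig:{B,S}
  [3..3]={A,C,T0}  "b"  orig:{A,C}
  [2..3]={S,X2}  "ab"  orig:{S}

Original NTs in T[2,3] deriving "ab": ["S"]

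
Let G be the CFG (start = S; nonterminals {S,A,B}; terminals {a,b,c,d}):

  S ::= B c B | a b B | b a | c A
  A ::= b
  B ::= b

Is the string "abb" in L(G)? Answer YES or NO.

CNF form of G:
  S -> B X3 | T0 A | T1 X4 | T2 T1
  A -> b
  B -> b
  T0 -> c
  T1 -> a
  T2 -> b
  X3 -> T0 B
  X4 -> T2 B

CYK table (by increasing span):
  [0..0]={T1}  "a"  orig:{}
  [1..1]={A,B,T2}  "b"  orig:{A,B}
  [2..2]={A,B,T2}  "b"  orig:{A,B}
  [0..1]=∅  "ab"
  [1..2]={X4}  "bb"  orig:{}
  [0..2]={S}  "abb"

S ∈ T[0,2] ⇒ YES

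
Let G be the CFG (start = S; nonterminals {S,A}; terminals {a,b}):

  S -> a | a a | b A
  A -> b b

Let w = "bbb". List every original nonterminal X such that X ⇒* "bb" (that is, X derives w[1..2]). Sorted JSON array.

Convert to CNF:
  S -> T0 A | T1 T1 | a
  A -> T0 T0
  T0 -> b
  T1 -> a

CYK table (by increasing span), restricted to cells inside w[1..2]:
  T[1,1] 'b' = {T0}  orig:{}
  T[2,2] 'b' = {T0}  orig:{}
  T[1,2] 'bb' = {A}

Original NTs in T[1,2] deriving "bb": ["A"]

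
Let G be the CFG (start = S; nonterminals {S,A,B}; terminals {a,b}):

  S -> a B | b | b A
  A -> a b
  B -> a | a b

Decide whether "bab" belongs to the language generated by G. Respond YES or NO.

CNF form of G:
  S -> T0 B | T1 A | b
  A -> T0 T1
  B -> T0 T1 | a
  T0 -> a
  T1 -> b

CYK fill:
  cell(0,0) b: {S,T1}  orig:{S}
  cell(1,1) a: {B,T0}  orig:{B}
  cell(2,2) b: {S,T1}  orig:{S}
  cell(0,1) ba: ∅
  cell(1,2) ab: {A,B}
  cell(0,2) bab: {S}

S ∈ T[0,2] ⇒ YES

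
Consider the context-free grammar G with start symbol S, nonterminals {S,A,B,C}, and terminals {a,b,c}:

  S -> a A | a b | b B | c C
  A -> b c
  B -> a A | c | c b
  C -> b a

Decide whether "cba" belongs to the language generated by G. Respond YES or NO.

CNF form of G:
  S -> T0 B | T1 C | T2 A | T2 T0
  A -> T0 T1
  B -> T1 T0 | T2 A | c
  C -> T0 T2
  T0 -> b
  T1 -> c
  T2 -> a

Fill CYK table bottom-up:
  [0..0]={B,T1}  "c"  orig:{B}
  [1..1]={T0}  "b"  orig:{}
  [2..2]={T2}  "a"  orig:{}
  [0..1]={B}  "cb"
  [1..2]={C}  "ba"
  [0..2]={S}  "cba"

S ∈ T[0,2] ⇒ YES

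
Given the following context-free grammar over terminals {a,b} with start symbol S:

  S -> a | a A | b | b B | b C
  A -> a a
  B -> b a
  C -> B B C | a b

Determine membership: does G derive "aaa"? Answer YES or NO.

CNF form of G:
  S -> T0 A | T1 B | T1 C | a | b
  A -> T0 T0
  B -> T1 T0
  C -> B X2 | T0 T1
  T0 -> a
  T1 -> b
  X2 -> B C

Fill CYK table bottom-up:
  [0..0]={S,T0}  "a"  orig:{S}
  [1..1]={S,T0}  "a"  orig:{S}
  [2..2]={S,T0}  "a"  orig:{S}
  [0..1]={A}  "aa"
  [1..2]={A}  "aa"
  [0..2]={S}  "aaa"

S ∈ T[0,2] ⇒ YES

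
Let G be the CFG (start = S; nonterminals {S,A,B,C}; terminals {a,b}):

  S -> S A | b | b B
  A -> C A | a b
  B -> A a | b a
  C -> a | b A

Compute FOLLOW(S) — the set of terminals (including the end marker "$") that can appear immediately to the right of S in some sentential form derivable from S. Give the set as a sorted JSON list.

Compute FIRST by fixpoint:
iter 1:
  A via A→a b: +{a}
  B via B→A a: +{a}
  B via B→b a: +{b}
  C via C→a: +{a}
  C via C→b A: +{b}
  S via S→b: +{b}
  FIRST(S)={b}  FIRST(A)={a}  FIRST(B)={a,b}  FIRST(C)={a,b}
iter 2:
  A via A→C A: +{b}
  FIRST(S)={b}  FIRST(A)={a,b}  FIRST(B)={a,b}  FIRST(C)={a,b}
iter 3: (stable)
  FIRST(S)={b}  FIRST(A)={a,b}  FIRST(B)={a,b}  FIRST(C)={a,b}

Compute FOLLOW by fixpoint:
seed FOLLOW(S) with $
[1]
  A→C A: FOLLOW(C) ⊇ FIRST(A) = {a,b}; new: +{a,b}
  B→A a: FOLLOW(A) ⊇ FIRST(a) = {a}; new: +{a}
  C→b A: FOLLOW(A) ⊇ FOLLOW(C) ⊇ {a,b}; new: +{b}
  S→S A: FOLLOW(S) ⊇ FIRST(A) = {a,b}; new: +{a,b}
  S→S A: FOLLOW(A) ⊇ FOLLOW(S) ⊇ {$,a,b}; new: +{$}
  S→b B: FOLLOW(B) ⊇ FOLLOW(S) ⊇ {$,a,b}; new: +{$,a,b}
  FOLLOW[S]={$,a,b}  FOLLOW[A]={$,a,b}  FOLLOW[B]={$,a,b}  FOLLOW[C]={a,b}
[2] (stable)
  FOLLOW[S]={$,a,b}  FOLLOW[A]={$,a,b}  FOLLOW[B]={$,a,b}  FOLLOW[C]={a,b}

FOLLOW(S) = ["$", "a", "b"]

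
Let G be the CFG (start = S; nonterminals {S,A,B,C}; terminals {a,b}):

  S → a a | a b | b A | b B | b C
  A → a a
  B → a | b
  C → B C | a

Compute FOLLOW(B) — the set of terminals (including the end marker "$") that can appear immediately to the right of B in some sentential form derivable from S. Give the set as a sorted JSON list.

FIRST iteration:
[1]
  A via A→a a: +{a}
  B via B→a: +{a}
  B via B→b: +{b}
  C via C→B C: +{a,b}
  S via S→a a: +{a}
  S via S→b A: +{b}
  S: {a,b}  A: {a}  B: {a,b}  C: {a,b}
[2] done
  S: {a,b}  A: {a}  B: {a,b}  C: {a,b}

Compute FOLLOW by fixpoint:
initialize: $ ∈ FOLLOW(S)
[1]
  C→B C: FOLLOW(B) ⊇ FIRST(C) = {a,b}; new: +{a,b}
  S→b A: FOLLOW(A) ⊇ FOLLOW(S) ⊇ {$}; new: +{$}
  S→b B: FOLLOW(B) ⊇ FOLLOW(S) ⊇ {$}; new: +{$}
  S→b C: FOLLOW(C) ⊇ FOLLOW(S) ⊇ {$}; new: +{$}
  FOLLOW(S)={$}  FOLLOW(A)={$}  FOLLOW(B)={$,a,b}  FOLLOW(C)={$}
[2] done
  FOLLOW(S)={$}  FOLLOW(A)={$}  FOLLOW(B)={$,a,b}  FOLLOW(C)={$}

FOLLOW(B) = ["$", "a", "b"]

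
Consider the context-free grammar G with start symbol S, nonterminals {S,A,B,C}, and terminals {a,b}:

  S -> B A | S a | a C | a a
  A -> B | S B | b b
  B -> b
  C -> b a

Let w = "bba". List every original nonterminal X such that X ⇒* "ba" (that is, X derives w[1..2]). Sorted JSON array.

CNF form of G:
  S -> B A | S T1 | T1 C | T1 T1
  A -> S B | T0 T0 | b
  B -> b
  C -> T0 T1
  T0 -> b
  T1 -> a

CYK table (by increasing span) (cells [i..j] with 1 ≤ i ≤ j ≤ 2 only):
  T[1,1] 'b' = {A,B,T0}  orig:{A,B}
  T[2,2] 'a' = {T1}  orig:{}
  T[1,2] 'ba' = {C}

Original NTs in T[1,2] deriving "ba": ["C"]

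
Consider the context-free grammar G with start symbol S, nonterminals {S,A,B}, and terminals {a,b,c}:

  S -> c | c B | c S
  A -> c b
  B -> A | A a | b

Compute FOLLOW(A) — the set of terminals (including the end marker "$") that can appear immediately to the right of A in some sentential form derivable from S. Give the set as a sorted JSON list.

Compute FIRST by fixpoint:
[1]
  A via A→c b: +{c}
  B via B→A: +{c}
  B via B→b: +{b}
  S via S→c: +{c}
  FIRST(S)={c}  FIRST(A)={c}  FIRST(B)={b,c}
[2] (stable)
  FIRST(S)={c}  FIRST(A)={c}  FIRST(B)={b,c}

Compute FOLLOW by fixpoint:
initialize: $ ∈ FOLLOW(S)
pass 1:
  B→A a: FOLLOW(A) ⊇ FIRST(a) = {a}; new: +{a}
  S→c B: FOLLOW(B) ⊇ FOLLOW(S) ⊇ {$}; new: +{$}
  FOLLOW[S]={$}  FOLLOW[A]={a}  FOLLOW[B]={$}
pass 2:
  B→A: FOLLOW(A) ⊇ FOLLOW(B) ⊇ {$}; new: +{$}
  FOLLOW[S]={$}  FOLLOW[A]={$,a}  FOLLOW[B]={$}
pass 3: (no change)
  FOLLOW[S]={$}  FOLLOW[A]={$,a}  FOLLOW[B]={$}

FOLLOW(A) = ["$", "a"]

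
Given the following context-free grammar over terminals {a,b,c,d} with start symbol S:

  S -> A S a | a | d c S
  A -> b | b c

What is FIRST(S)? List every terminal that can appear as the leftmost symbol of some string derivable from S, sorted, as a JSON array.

FIRST sets, iterate to fixpoint:
pass 1:
  A via A→b: +{b}
  S via S→A S a: +{b}
  S via S→a: +{a}
  S via S→d c S: +{d}
  FIRST(S)={a,b,d}  FIRST(A)={b}
pass 2: (no change)
  FIRST(S)={a,b,d}  FIRST(A)={b}

FIRST(S) = ["a", "b", "d"]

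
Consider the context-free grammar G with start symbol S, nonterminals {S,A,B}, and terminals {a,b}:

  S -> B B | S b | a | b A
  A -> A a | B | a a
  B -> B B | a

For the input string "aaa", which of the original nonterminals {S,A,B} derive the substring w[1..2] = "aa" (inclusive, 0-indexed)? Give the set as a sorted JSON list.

CNF form of G:
  S -> B B | S T1 | T1 A | a
  A -> A T0 | B B | T0 T0 | a
  B -> B B | a
  T0 -> a
  T1 -> b

Fill CYK table bottom-up — only the sub-triangle for w[1..2]:
  T[1,1] 'a' = {A,B,S,T0}  orig:{A,B,S}
  T[2,2] 'a' = {A,B,S,T0}  orig:{A,B,S}
  T[1,2] 'aa' = {A,B,S}

Original NTs in T[1,2] deriving "aa": ["A", "B", "S"]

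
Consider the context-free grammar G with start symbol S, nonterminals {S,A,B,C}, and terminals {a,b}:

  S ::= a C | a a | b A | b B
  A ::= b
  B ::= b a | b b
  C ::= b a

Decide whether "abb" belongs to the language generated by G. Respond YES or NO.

CNF form of G:
  S -> T0 A | T0 B | T1 C | T1 T1
  A -> b
  B -> T0 T0 | T0 T1
  C -> T0 T1
  T0 -> b
  T1 -> a

Fill CYK table bottom-up:
  cell(0,0) a: {T1}  orig:{}
  cell(1,1) b: {A,T0}  orig:{A}
  cell(2,2) b: {A,T0}  orig:{A}
  cell(0,1) ab: ∅
  cell(1,2) bb: {B,S}
  cell(0,2) abb: ∅

S ∉ T[0,2] ⇒ NO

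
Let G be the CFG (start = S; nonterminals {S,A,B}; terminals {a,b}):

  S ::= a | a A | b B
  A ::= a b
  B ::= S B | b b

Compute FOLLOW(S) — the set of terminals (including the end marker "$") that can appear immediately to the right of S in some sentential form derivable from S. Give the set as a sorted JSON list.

FIRST sets, iterate to fixpoint:
[1]
  A via A→a b: +{a}
  B via B→b b: +{b}
  S via S→a: +{a}
  S via S→b B: +{b}
  FIRST[S]={a,b}  FIRST[A]={a}  FIRST[B]={b}
[2]
  B via B→S B: +{a}
  FIRST[S]={a,b}  FIRST[A]={a}  FIRST[B]={a,b}
[3] (stable)
  FIRST[S]={a,b}  FIRST[A]={a}  FIRST[B]={a,b}

FOLLOW iteration:
FOLLOW(S) := {$}
round 1:
  B→S B: FOLLOW(S) ⊇ FIRST(B) = {a,b}; new: +{a,b}
  S→a A: FOLLOW(A) ⊇ FOLLOW(S) ⊇ {$,a,b}; new: +{$,a,b}
  S→b B: FOLLOW(B) ⊇ FOLLOW(S) ⊇ {$,a,b}; new: +{$,a,b}
  FOLLOW[S]={$,a,b}  FOLLOW[A]={$,a,b}  FOLLOW[B]={$,a,b}
round 2: done
  FOLLOW[S]={$,a,b}  FOLLOW[A]={$,a,b}  FOLLOW[B]={$,a,b}

FOLLOW(S) = ["$", "a", "b"]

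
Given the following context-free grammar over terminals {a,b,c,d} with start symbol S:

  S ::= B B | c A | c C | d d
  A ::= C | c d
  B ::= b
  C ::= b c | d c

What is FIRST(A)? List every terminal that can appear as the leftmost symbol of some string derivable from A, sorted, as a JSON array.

FIRST sets, iterate to fixpoint:
pass 1:
  A via A→c d: +{c}
  B via B→b: +{b}
  C via C→b c: +{b}
  C via C→d c: +{d}
  S via S→B B: +{b}
  S via S→c A: +{c}
  S via S→d d: +{d}
  FIRST[S]={b,c,d}  FIRST[A]={c}  FIRST[B]={b}  FIRST[C]={b,d}
pass 2:
  A via A→C: +{b,d}
  FIRST[S]={b,c,d}  FIRST[A]={b,c,d}  FIRST[B]={b}  FIRST[C]={b,d}
pass 3: done
  FIRST[S]={b,c,d}  FIRST[A]={b,c,d}  FIRST[B]={b}  FIRST[C]={b,d}

FIRST(A) = ["b", "c", "d"]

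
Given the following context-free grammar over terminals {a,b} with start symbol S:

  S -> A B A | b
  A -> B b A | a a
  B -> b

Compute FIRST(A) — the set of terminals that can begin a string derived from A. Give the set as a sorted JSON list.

FIRST sets, iterate to fixpoint:
iter 1:
  A via A→a a: +{a}
  B via B→b: +{b}
  S via S→A B A: +{a}
  S via S→b: +{b}
  FIRST[S]={a,b}  FIRST[A]={a}  FIRST[B]={b}
iter 2:
  A via A→B b A: +{b}
  FIRST[S]={a,b}  FIRST[A]={a,b}  FIRST[B]={b}
iter 3: done
  FIRST[S]={a,b}  FIRST[A]={a,b}  FIRST[B]={b}

FIRST(A) = ["a", "b"]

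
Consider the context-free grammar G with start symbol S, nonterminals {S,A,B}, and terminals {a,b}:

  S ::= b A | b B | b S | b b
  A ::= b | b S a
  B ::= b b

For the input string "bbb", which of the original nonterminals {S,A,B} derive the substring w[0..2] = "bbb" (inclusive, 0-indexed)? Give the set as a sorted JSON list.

CNF form of G:
  S -> T0 A | T0 B | T0 S | T0 T0
  A -> T0 X2 | b
  B -> T0 T0
  T0 -> b
  T1 -> a
  X2 -> S T1

Fill CYK table bottom-up — only the sub-triangle for w[0..2]:
  cell(0,0) b: {A,T0}  orig:{A}
  cell(1,1) b: {A,T0}  orig:{A}
  cell(2,2) b: {A,T0}  orig:{A}
  cell(0,1) bb: {B,S}
  cell(1,2) bb: {B,S}
  cell(0,2) bbb: {S}

Original NTs in T[0,2] deriving "bbb": ["S"]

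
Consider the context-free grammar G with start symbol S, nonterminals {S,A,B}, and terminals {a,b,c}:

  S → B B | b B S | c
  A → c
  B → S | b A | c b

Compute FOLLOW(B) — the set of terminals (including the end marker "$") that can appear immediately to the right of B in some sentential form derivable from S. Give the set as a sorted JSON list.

FIRST sets, iterate to fixpoint:
[1]
  A via A→c: +{c}
  B via B→b A: +{b}
  B via B→c b: +{c}
  S via S→B B: +{b,c}
  S: {b,c}  A: {c}  B: {b,c}
[2] done
  S: {b,c}  A: {c}  B: {b,c}

FOLLOW iteration:
initialize: $ ∈ FOLLOW(S)
iter 1:
  S→B B: FOLLOW(B) ⊇ FIRST(B) = {b,c}; new: +{b,c}
  S→B B: FOLLOW(B) ⊇ FOLLOW(S) ⊇ {$}; new: +{$}
  FOLLOW[S]={$}  FOLLOW[A]={}  FOLLOW[B]={$,b,c}
iter 2:
  B→S: FOLLOW(S) ⊇ FOLLOW(B) ⊇ {$,b,c}; new: +{b,c}
  B→b A: FOLLOW(A) ⊇ FOLLOW(B) ⊇ {$,b,c}; new: +{$,b,c}
  FOLLOW[S]={$,b,c}  FOLLOW[A]={$,b,c}  FOLLOW[B]={$,b,c}
iter 3: (stable)
  FOLLOW[S]={$,b,c}  FOLLOW[A]={$,b,c}  FOLLOW[B]={$,b,c}

FOLLOW(B) = ["$", "b", "c"]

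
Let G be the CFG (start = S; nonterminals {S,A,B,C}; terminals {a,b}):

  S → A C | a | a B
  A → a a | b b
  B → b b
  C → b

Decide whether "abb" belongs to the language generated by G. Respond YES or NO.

CNF form of G:
  S -> A C | T0 B | a
  A -> T0 T0 | T1 T1
  B -> T1 T1
  C -> b
  T0 -> a
  T1 -> b

Fill CYK table bottom-up:
  [0..0]={S,T0}  "a"  orig:{S}
  [1..1]={C,T1}  "b"  orig:{C}
  [2..2]={C,T1}  "b"  orig:{C}
  [0..1]=∅  "ab"
  [1..2]={A,B}  "bb"
  [0..2]={S}  "abb"

S ∈ T[0,2] ⇒ YES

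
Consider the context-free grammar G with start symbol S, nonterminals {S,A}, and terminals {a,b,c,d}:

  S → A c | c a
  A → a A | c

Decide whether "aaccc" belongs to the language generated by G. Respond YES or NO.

CNF form of G:
  S -> A T1 | T1 T0
  A -> T0 A | c
  T0 -> a
  T1 -> c

CYK fill:
  [0..0]={T0}  "a"  orig:{}
  [1..1]={T0}  "a"  orig:{}
  [2..2]={A,T1}  "c"  orig:{A}
  [3..3]={A,T1}  "c"  orig:{A}
  [4..4]={A,T1}  "c"  orig:{A}
  [0..1]=∅  "aa"
  [1..2]={A}  "ac"
  [2..3]={S}  "cc"
  [3..4]={S}  "cc"
  [0..2]={A}  "aac"
  [1..3]={S}  "acc"
  [2..4]=∅  "ccc"
  [0..3]={S}  "aacc"
  [1..4]=∅  "accc"
  [0..4]=∅  "aaccc"

S ∉ T[0,4] ⇒ NO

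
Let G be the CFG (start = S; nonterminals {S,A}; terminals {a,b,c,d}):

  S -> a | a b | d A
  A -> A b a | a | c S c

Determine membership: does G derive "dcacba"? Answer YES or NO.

CNF form of G:
  S -> T1 T0 | T3 A | a
  A -> A X4 | T2 X5 | a
  T0 -> b
  T1 -> a
  T2 -> c
  T3 -> d
  X4 -> T0 T1
  X5 -> S T2

CYK fill:
  [0..0]={T3}  "d"  orig:{}
  [1..1]={T2}  "c"  orig:{}
  [2..2]={A,S,T1}  "a"  orig:{A,S}
  [3..3]={T2}  "c"  orig:{}
  [4..4]={T0}  "b"  orig:{}
  [5..5]={A,S,T1}  "a"  orig:{A,S}
  [0..1]=∅  "dc"
  [1..2]=∅  "ca"
  [2..3]={X5}  "ac"  orig:{}
  [3..4]=∅  "cb"
  [4..5]={X4}  "ba"  orig:{}
  [0..2]=∅  "dca"
  [1..3]={A}  "cac"
  [2..4]=∅  "acb"
  [3..5]=∅  "cba"
  [0..3]={S}  "dcac"
  [1..4]=∅  "cacb"
  [2..5]=∅  "acba"
  [0..4]=∅  "dcacb"
  [1..5]={A}  "cacba"
  [0..5]={S}  "dcacba"

S ∈ T[0,5] ⇒ YES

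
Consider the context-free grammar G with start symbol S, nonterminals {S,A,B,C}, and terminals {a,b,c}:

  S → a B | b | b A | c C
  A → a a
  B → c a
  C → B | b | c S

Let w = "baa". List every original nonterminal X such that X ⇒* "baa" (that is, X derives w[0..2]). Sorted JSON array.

CNF form of G:
  S -> T0 B | T1 C | T2 A | b
  A -> T0 T0
  B -> T1 T0
  C -> T1 S | T1 T0 | b
  T0 -> a
  T1 -> c
  T2 -> b

CYK table (by increasing span) — only the sub-triangle for w[0..2]:
  cell(0,0) b: {C,S,T2}  orig:{C,S}
  cell(1,1) a: {T0}  orig:{}
  cell(2,2) a: {T0}  orig:{}
  cell(0,1) ba: ∅
  cell(1,2) aa: {A}
  cell(0,2) baa: {S}

Original NTs in T[0,2] deriving "baa": ["S"]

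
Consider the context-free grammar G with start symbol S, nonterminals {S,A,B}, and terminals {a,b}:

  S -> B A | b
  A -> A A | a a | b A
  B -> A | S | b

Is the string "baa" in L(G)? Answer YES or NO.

CNF form of G:
  S -> B A | b
  A -> A A | T0 T0 | T1 A
  B -> A A | B A | T0 T0 | T1 A | b
  T0 -> a
  T1 -> b

Fill CYK table bottom-up:
  [0..0]={B,S,T1}  "b"  orig:{B,S}
  [1..1]={T0}  "a"  orig:{}
  [2..2]={T0}  "a"  orig:{}
  [0..1]=∅  "ba"
  [1..2]={A,B}  "aa"
  [0..2]={A,B,S}  "baa"

S ∈ T[0,2] ⇒ YES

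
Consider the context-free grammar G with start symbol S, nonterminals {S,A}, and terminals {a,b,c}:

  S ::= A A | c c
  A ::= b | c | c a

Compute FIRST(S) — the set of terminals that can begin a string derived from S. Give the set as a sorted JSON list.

Compute FIRST by fixpoint:
round 1:
  A via A→b: +{b}
  A via A→c: +{c}
  S via S→A A: +{b,c}
  FIRST(S)={b,c}  FIRST(A)={b,c}
round 2: (no change)
  FIRST(S)={b,c}  FIRST(A)={b,c}

FIRST(S) = ["b", "c"]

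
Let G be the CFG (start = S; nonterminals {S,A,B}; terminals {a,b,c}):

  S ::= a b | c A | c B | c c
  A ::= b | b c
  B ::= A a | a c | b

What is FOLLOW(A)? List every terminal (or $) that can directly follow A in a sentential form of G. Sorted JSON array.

FIRST sets, iterate to fixpoint:
pass 1:
  A via A→b: +{b}
  B via B→A a: +{b}
  B via B→a c: +{a}
  S via S→a b: +{a}
  S via S→c A: +{c}
  S: {a,c}  A: {b}  B: {a,b}
pass 2: (no change)
  S: {a,c}  A: {b}  B: {a,b}

Compute FOLLOW by fixpoint:
seed FOLLOW(S) with $
[1]
  B→A a: FOLLOW(A) ⊇ FIRST(a) = {a}; new: +{a}
  S→c A: FOLLOW(A) ⊇ FOLLOW(S) ⊇ {$}; new: +{$}
  S→c B: FOLLOW(B) ⊇ FOLLOW(S) ⊇ {$}; new: +{$}
  FOLLOW(S)={$}  FOLLOW(A)={$,a}  FOLLOW(B)={$}
[2] — fixpoint
  FOLLOW(S)={$}  FOLLOW(A)={$,a}  FOLLOW(B)={$}

FOLLOW(A) = ["$", "a"]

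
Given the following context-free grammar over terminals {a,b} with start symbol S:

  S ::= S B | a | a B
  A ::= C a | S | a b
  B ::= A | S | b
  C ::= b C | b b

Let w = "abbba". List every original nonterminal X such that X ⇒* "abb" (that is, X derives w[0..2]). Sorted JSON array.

CNF form of G:
  S -> S B | T0 B | a
  A -> C T0 | S B | T0 B | T0 T1 | a
  B -> C T0 | S B | T0 B | T0 T1 | a | b
  C -> T1 C | T1 T1
  T0 -> a
  T1 -> b

Fill CYK table bottom-up, restricted to cells inside w[0..2]:
  cell(0,0) a: {A,B,S,T0}  orig:{A,B,S}
  cell(1,1) b: {B,T1}  orig:{B}
  cell(2,2) b: {B,T1}  orig:{B}
  cell(0,1) ab: {A,B,S}
  cell(1,2) bb: {C}
  cell(0,2) abb: {A,B,S}

Original NTs in T[0,2] deriving "abb": ["A", "B", "S"]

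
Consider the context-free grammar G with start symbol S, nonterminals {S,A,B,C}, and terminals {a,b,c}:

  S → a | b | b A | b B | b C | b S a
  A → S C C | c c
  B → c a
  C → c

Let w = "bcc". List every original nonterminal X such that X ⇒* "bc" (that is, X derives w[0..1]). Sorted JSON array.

CNF form of G:
  S -> T2 A | T2 B | T2 C | T2 X4 | a | b
  A -> S X3 | T0 T0
  B -> T0 T1
  C -> c
  T0 -> c
  T1 -> a
  T2 -> b
  X3 -> C C
  X4 -> S T1

CYK table (by increasing span), restricted to cells inside w[0..1]:
  cell(0,0) b: {S,T2}  orig:{S}
  cell(1,1) c: {C,T0}  orig:{C}
  cell(0,1) bc: {S}

Original NTs in T[0,1] deriving "bc": ["S"]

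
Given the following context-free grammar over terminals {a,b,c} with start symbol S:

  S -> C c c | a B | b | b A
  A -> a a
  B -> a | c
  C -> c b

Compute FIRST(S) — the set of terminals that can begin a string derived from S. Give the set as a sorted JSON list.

FIRST sets, iterate to fixpoint:
iter 1:
  A via A→a a: +{a}
  B via B→a: +{a}
  B via B→c: +{c}
  C via C→c b: +{c}
  S via S→C c c: +{c}
  S via S→a B: +{a}
  S via S→b: +{b}
  FIRST[S]={a,b,c}  FIRST[A]={a}  FIRST[B]={a,c}  FIRST[C]={c}
iter 2: (no change)
  FIRST[S]={a,b,c}  FIRST[A]={a}  FIRST[B]={a,c}  FIRST[C]={c}

FIRST(S) = ["a", "b", "c"]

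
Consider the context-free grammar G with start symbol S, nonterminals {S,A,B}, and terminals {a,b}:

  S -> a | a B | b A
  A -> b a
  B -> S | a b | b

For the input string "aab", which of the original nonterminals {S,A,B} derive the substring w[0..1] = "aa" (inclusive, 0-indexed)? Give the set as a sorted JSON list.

CNF form of G:
  S -> T0 A | T1 B | a
  A -> T0 T1
  B -> T0 A | T1 B | T1 T0 | a | b
  T0 -> b
  T1 -> a

CYK fill, restricted to cells inside w[0..1]:
  [0..0]={B,S,T1}  "a"  orig:{B,S}
  [1..1]={B,S,T1}  "a"  orig:{B,S}
  [0..1]={B,S}  "aa"

Original NTs in T[0,1] deriving "aa": ["B", "S"]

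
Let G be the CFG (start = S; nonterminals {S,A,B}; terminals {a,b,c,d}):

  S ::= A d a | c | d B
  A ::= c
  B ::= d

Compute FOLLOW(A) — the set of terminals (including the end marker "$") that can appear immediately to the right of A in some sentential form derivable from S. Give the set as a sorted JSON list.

FIRST sets, iterate to fixpoint:
round 1:
  A via A→c: +{c}
  B via B→d: +{d}
  S via S→A d a: +{c}
  S via S→d B: +{d}
  S: {c,d}  A: {c}  B: {d}
round 2: (stable)
  S: {c,d}  A: {c}  B: {d}

FOLLOW sets:
FOLLOW(S) := {$}
[1]
  S→A d a: FOLLOW(A) ⊇ FIRST(d) = {d}; new: +{d}
  S→d B: FOLLOW(B) ⊇ FOLLOW(S) ⊇ {$}; new: +{$}
  FOLLOW[S]={$}  FOLLOW[A]={d}  FOLLOW[B]={$}
[2] (stable)
  FOLLOW[S]={$}  FOLLOW[A]={d}  FOLLOW[B]={$}

FOLLOW(A) = ["d"]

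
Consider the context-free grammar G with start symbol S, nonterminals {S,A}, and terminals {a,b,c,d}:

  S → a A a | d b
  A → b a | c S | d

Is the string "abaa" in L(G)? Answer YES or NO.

Convert to CNF:
  S -> T1 X4 | T3 T0
  A -> T0 T1 | T2 S | d
  T0 -> b
  T1 -> a
  T2 -> c
  T3 -> d
  X4 -> A T1

CYK fill:
  [0..0]={T1}  "a"  orig:{}
  [1..1]={T0}  "b"  orig:{}
  [2..2]={T1}  "a"  orig:{}
  [3..3]={T1}  "a"  orig:{}
  [0..1]=∅  "ab"
  [1..2]={A}  "ba"
  [2..3]=∅  "aa"
  [0..2]=∅  "aba"
  [1..3]={X4}  "baa"  orig:{}
  [0..3]={S}  "abaa"

S ∈ T[0,3] ⇒ YES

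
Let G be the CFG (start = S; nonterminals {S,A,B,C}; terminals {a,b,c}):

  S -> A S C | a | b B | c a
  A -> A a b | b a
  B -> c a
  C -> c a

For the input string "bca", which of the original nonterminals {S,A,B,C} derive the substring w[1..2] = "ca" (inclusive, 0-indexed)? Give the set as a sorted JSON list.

Convert to CNF:
  S -> A X4 | T1 B | T2 T0 | a
  A -> A X3 | T1 T0
  B -> T2 T0
  C -> T2 T0
  T0 -> a
  T1 -> b
  T2 -> c
  X3 -> T0 T1
  X4 -> S C

Fill CYK table bottom-up, restricted to cells inside w[1..2]:
  T[1,1] 'c' = {T2}  orig:{}
  T[2,2] 'a' = {S,T0}  orig:{S}
  T[1,2] 'ca' = {B,C,S}

Original NTs in T[1,2] deriving "ca": ["B", "C", "S"]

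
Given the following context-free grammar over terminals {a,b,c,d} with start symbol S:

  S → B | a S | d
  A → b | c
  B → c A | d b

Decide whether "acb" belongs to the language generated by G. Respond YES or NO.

CNF form of G:
  S -> T0 A | T1 T2 | T3 S | d
  A -> b | c
  B -> T0 A | T1 T2
  T0 -> c
  T1 -> d
  T2 -> b
  T3 -> a

Fill CYK table bottom-up:
  cell(0,0) a: {T3}  orig:{}
  cell(1,1) c: {A,T0}  orig:{A}
  cell(2,2) b: {A,T2}  orig:{A}
  cell(0,1) ac: ∅
  cell(1,2) cb: {B,S}
  cell(0,2) acb: {S}

S ∈ T[0,2] ⇒ YES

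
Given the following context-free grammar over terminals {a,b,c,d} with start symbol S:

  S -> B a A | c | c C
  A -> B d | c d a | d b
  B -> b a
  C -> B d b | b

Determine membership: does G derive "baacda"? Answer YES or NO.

CNF form of G:
  S -> B X6 | T1 C | c
  A -> B T0 | T0 T3 | T1 X4
  B -> T3 T2
  C -> B X5 | b
  T0 -> d
  T1 -> c
  T2 -> a
  T3 -> b
  X4 -> T0 T2
  X5 -> T0 T3
  X6 -> T2 A

CYK fill:
  cell(0,0) b: {C,T3}  orig:{C}
  cell(1,1) a: {T2}  orig:{}
  cell(2,2) a: {T2}  orig:{}
  cell(3,3) c: {S,T1}  orig:{S}
  cell(4,4) d: {T0}  orig:{}
  cell(5,5) a: {T2}  orig:{}
  cell(0,1) ba: {B}
  cell(1,2) aa: ∅
  cell(2,3) ac: ∅
  cell(3,4) cd: ∅
  cell(4,5) da: {X4}  orig:{}
  cell(0,2) baa: ∅
  cell(1,3) aac: ∅
  cell(2,4) acd: ∅
  cell(3,5) cda: {A}
  cell(0,3) baac: ∅
  cell(1,4) aacd: ∅
  cell(2,5) acda: {X6}  orig:{}
  cell(0,4) baacd: ∅
  cell(1,5) aacda: ∅
  cell(0,5) baacda: {S}

S ∈ T[0,5] ⇒ YES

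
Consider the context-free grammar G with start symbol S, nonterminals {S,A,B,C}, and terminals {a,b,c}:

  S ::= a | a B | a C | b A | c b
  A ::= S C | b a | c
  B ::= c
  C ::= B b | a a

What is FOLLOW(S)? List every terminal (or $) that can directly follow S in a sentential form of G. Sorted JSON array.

FIRST sets, iterate to fixpoint:
iter 1:
  A via A→b a: +{b}
  A via A→c: +{c}
  B via B→c: +{c}
  C via C→B b: +{c}
  C via C→a a: +{a}
  S via S→a: +{a}
  S via S→b A: +{b}
  S via S→c b: +{c}
  S: {a,b,c}  A: {b,c}  B: {c}  C: {a,c}
iter 2:
  A via A→S C: +{a}
  S: {a,b,c}  A: {a,b,c}  B: {c}  C: {a,c}
iter 3: done
  S: {a,b,c}  A: {a,b,c}  B: {c}  C: {a,c}

Compute FOLLOW by fixpoint:
seed FOLLOW(S) with $
[1]
  A→S C: FOLLOW(S) ⊇ FIRST(C) = {a,c}; new: +{a,c}
  C→B b: FOLLOW(B) ⊇ FIRST(b) = {b}; new: +{b}
  S→a B: FOLLOW(B) ⊇ FOLLOW(S) ⊇ {$,a,c}; new: +{$,a,c}
  S→a C: FOLLOW(C) ⊇ FOLLOW(S) ⊇ {$,a,c}; new: +{$,a,c}
  S→b A: FOLLOW(A) ⊇ FOLLOW(S) ⊇ {$,a,c}; new: +{$,a,c}
  FOLLOW[S]={$,a,c}  FOLLOW[A]={$,a,c}  FOLLOW[B]={$,a,b,c}  FOLLOW[C]={$,a,c}
[2] — fixpoint
  FOLLOW[S]={$,a,c}  FOLLOW[A]={$,a,c}  FOLLOW[B]={$,a,b,c}  FOLLOW[C]={$,a,c}

FOLLOW(S) = ["$", "a", "c"]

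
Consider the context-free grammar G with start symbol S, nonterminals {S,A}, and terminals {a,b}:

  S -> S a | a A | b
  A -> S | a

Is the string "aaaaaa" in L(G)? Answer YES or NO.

Convert to CNF:
  S -> S T0 | T0 A | b
  A -> S T0 | T0 A | a | b
  T0 -> a

CYK fill:
  [0..0]={A,T0}  "a"  orig:{A}
  [1..1]={A,T0}  "a"  orig:{A}
  [2..2]={A,T0}  "a"  orig:{A}
  [3..3]={A,T0}  "a"  orig:{A}
  [4..4]={A,T0}  "a"  orig:{A}
  [5..5]={A,T0}  "a"  orig:{A}
  [0..1]={A,S}  "aa"
  [1..2]={A,S}  "aa"
  [2..3]={A,S}  "aa"
  [3..4]={A,S}  "aa"
  [4..5]={A,S}  "aa"
  [0..2]={A,S}  "aaa"
  [1..3]={A,S}  "aaa"
  [2..4]={A,S}  "aaa"
  [3..5]={A,S}  "aaa"
  [0..3]={A,S}  "aaaa"
  [1..4]={A,S}  "aaaa"
  [2..5]={A,S}  "aaaa"
  [0..4]={A,S}  "aaaaa"
  [1..5]={A,S}  "aaaaa"
  [0..5]={A,S}  "aaaaaa"

S ∈ T[0,5] ⇒ YES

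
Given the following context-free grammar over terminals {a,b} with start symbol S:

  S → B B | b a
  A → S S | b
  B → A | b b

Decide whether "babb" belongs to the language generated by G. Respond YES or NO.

CNF form of G:
  S -> B B | T0 T1
  A -> S S | b
  B -> S S | T0 T0 | b
  T0 -> b
  T1 -> a

Fill CYK table bottom-up:
  cell(0,0) b: {A,B,T0}  orig:{A,B}
  cell(1,1) a: {T1}  orig:{}
  cell(2,2) b: {A,B,T0}  orig:{A,B}
  cell(3,3) b: {A,B,T0}  orig:{A,B}
  cell(0,1) ba: {S}
  cell(1,2) ab: ∅
  cell(2,3) bb: {B,S}
  cell(0,2) bab: ∅
  cell(1,3) abb: ∅
  cell(0,3) babb: {A,B}

S ∉ T[0,3] ⇒ NO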